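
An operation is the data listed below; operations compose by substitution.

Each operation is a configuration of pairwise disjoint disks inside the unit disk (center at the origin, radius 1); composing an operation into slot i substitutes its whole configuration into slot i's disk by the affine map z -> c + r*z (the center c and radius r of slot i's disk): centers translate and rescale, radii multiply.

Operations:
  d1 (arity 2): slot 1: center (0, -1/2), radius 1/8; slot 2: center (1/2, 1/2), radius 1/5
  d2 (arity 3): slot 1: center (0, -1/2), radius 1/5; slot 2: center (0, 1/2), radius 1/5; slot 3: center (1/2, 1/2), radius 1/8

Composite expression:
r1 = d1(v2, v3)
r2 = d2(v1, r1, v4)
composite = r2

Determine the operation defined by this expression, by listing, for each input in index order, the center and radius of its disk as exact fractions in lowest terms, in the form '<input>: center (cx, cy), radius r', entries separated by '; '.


Each v-disk chains the slot maps above it in d2; radii multiply.
v1 passes through 1 substitution, ending at center (0, -1/2), radius 1/5
v2 passes through 2 substitutions, ending at center (0, 2/5), radius 1/40
v3 passes through 2 substitutions, ending at center (1/10, 3/5), radius 1/25
v4 passes through 1 substitution, ending at center (1/2, 1/2), radius 1/8

v1: center (0, -1/2), radius 1/5; v2: center (0, 2/5), radius 1/40; v3: center (1/10, 3/5), radius 1/25; v4: center (1/2, 1/2), radius 1/8


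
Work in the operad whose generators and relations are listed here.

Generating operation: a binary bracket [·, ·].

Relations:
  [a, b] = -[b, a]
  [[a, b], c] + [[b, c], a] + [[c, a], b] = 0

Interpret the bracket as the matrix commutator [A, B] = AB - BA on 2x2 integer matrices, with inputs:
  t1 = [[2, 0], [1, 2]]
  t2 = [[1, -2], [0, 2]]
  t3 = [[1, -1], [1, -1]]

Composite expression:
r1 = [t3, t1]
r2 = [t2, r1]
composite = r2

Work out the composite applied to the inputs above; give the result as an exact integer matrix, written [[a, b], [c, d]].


[[4, -4], [-2, -4]]

[t3, t1] = [[-1, 0], [-2, 1]]
[t2, [t3, t1]] = [[4, -4], [-2, -4]]


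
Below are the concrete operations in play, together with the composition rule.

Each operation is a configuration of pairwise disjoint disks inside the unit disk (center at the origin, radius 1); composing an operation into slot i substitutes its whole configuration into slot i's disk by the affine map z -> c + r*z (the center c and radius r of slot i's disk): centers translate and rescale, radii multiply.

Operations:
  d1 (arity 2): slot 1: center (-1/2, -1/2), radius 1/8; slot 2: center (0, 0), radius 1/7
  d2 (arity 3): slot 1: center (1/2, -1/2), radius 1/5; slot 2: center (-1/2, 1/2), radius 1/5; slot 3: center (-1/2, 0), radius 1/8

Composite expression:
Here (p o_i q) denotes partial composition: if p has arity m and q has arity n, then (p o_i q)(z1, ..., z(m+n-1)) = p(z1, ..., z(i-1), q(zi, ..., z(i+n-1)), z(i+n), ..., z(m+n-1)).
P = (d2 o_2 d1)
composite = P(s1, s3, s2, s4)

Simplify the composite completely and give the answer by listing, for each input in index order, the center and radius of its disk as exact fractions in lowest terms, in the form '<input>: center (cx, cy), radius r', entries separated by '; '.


s1: center (1/2, -1/2), radius 1/5; s2: center (-1/2, 1/2), radius 1/35; s3: center (-3/5, 2/5), radius 1/40; s4: center (-1/2, 0), radius 1/8

Affine substitution under d2: radii multiply and s-centers shift.
s1 passes through 1 substitution, ending at center (1/2, -1/2), radius 1/5
s3 passes through 2 substitutions, ending at center (-3/5, 2/5), radius 1/40
s2 passes through 2 substitutions, ending at center (-1/2, 1/2), radius 1/35
s4 passes through 1 substitution, ending at center (-1/2, 0), radius 1/8


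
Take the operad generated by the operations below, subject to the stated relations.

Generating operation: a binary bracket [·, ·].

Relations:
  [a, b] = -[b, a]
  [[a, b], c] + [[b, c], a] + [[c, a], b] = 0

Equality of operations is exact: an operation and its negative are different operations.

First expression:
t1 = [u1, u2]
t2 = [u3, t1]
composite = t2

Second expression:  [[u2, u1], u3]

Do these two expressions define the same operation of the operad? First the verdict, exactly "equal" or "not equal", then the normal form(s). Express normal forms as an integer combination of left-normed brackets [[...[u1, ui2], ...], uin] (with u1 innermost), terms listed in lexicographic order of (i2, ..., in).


Reducing the first expression gives -[[u1, u2], u3]
Reducing the second expression gives -[[u1, u2], u3]
The forms coincide; equal.

equal; both compose to -[[u1, u2], u3]


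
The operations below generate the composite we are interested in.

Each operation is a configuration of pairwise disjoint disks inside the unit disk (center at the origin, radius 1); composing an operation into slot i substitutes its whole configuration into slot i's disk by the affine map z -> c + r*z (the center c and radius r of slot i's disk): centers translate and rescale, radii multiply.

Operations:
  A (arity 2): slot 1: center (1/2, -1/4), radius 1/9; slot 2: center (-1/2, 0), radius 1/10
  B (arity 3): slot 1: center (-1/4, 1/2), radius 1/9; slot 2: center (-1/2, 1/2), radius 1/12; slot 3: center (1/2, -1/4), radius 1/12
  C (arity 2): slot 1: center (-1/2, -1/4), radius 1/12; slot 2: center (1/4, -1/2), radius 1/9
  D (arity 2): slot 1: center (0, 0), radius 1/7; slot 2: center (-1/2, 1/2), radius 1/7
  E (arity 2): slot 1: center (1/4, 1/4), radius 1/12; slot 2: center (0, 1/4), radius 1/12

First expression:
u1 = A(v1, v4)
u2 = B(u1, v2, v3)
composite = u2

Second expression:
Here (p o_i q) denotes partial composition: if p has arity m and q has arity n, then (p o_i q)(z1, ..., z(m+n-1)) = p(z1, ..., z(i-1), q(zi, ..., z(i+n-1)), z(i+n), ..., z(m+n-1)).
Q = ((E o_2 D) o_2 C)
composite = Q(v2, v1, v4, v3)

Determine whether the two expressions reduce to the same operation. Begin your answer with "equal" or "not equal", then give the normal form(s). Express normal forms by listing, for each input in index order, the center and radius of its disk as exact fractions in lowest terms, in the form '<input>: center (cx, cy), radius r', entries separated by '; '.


The first expression reduces to v1: center (-7/36, 17/36), radius 1/81; v2: center (-1/2, 1/2), radius 1/12; v3: center (1/2, -1/4), radius 1/12; v4: center (-11/36, 1/2), radius 1/90
The second expression reduces to v1: center (-1/168, 83/336), radius 1/1008; v2: center (1/4, 1/4), radius 1/12; v3: center (-1/24, 7/24), radius 1/84; v4: center (1/336, 41/168), radius 1/756
Different reductions; not equal.

not equal; the first gives v1: center (-7/36, 17/36), radius 1/81; v2: center (-1/2, 1/2), radius 1/12; v3: center (1/2, -1/4), radius 1/12; v4: center (-11/36, 1/2), radius 1/90 and the second v1: center (-1/168, 83/336), radius 1/1008; v2: center (1/4, 1/4), radius 1/12; v3: center (-1/24, 7/24), radius 1/84; v4: center (1/336, 41/168), radius 1/756


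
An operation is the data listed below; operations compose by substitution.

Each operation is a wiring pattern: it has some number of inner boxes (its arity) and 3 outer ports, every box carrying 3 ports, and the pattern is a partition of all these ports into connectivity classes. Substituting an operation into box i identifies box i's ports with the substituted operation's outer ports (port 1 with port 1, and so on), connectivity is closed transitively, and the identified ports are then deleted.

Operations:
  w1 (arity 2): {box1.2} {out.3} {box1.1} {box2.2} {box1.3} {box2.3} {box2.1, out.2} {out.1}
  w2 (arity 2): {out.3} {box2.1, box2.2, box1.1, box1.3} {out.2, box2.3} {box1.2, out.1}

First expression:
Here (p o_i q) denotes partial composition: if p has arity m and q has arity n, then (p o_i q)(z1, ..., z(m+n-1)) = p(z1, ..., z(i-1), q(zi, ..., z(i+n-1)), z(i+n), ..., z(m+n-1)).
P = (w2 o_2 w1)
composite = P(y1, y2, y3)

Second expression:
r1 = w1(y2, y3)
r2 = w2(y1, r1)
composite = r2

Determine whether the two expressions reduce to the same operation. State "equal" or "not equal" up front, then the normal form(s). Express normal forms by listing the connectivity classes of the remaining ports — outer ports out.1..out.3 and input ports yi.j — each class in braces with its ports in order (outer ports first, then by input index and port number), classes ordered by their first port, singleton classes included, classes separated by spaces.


The first expression reduces to {out.1, y1.2} {out.2} {out.3} {y1.1, y1.3, y3.1} {y2.1} {y2.2} {y2.3} {y3.2} {y3.3}
The second expression reduces to {out.1, y1.2} {out.2} {out.3} {y1.1, y1.3, y3.1} {y2.1} {y2.2} {y2.3} {y3.2} {y3.3}
The forms coincide; equal.

equal — both sides give {out.1, y1.2} {out.2} {out.3} {y1.1, y1.3, y3.1} {y2.1} {y2.2} {y2.3} {y3.2} {y3.3}


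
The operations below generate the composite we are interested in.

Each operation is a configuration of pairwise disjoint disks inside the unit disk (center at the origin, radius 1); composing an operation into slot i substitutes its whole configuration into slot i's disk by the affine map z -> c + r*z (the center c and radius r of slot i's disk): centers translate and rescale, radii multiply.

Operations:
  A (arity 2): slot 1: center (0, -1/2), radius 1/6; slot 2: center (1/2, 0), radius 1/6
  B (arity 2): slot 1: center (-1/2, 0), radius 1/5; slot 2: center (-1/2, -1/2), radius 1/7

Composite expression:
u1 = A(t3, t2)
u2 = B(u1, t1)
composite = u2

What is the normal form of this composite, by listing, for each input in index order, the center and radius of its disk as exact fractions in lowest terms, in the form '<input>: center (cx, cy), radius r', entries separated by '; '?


t1: center (-1/2, -1/2), radius 1/7; t2: center (-2/5, 0), radius 1/30; t3: center (-1/2, -1/10), radius 1/30


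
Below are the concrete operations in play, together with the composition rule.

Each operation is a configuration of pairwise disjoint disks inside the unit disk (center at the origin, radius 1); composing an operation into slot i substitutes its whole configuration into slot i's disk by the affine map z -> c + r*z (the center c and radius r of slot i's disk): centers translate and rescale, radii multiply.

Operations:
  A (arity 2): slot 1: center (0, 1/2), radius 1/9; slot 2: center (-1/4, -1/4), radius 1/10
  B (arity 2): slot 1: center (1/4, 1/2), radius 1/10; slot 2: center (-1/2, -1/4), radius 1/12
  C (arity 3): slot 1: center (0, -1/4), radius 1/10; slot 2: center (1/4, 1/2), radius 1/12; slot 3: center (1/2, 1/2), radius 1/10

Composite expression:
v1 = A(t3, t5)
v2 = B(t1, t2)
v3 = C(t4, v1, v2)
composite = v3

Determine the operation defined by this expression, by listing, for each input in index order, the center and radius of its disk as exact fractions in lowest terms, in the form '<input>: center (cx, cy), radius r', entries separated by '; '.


t1: center (21/40, 11/20), radius 1/100; t2: center (9/20, 19/40), radius 1/120; t3: center (1/4, 13/24), radius 1/108; t4: center (0, -1/4), radius 1/10; t5: center (11/48, 23/48), radius 1/120

Below C, radii multiply path by path; the t-disk centers shift.
for t4, the 1-step affine chain lands on center (0, -1/4), radius 1/10
for t3, the 2-step affine chain lands on center (1/4, 13/24), radius 1/108
for t5, the 2-step affine chain lands on center (11/48, 23/48), radius 1/120
for t1, the 2-step affine chain lands on center (21/40, 11/20), radius 1/100
for t2, the 2-step affine chain lands on center (9/20, 19/40), radius 1/120


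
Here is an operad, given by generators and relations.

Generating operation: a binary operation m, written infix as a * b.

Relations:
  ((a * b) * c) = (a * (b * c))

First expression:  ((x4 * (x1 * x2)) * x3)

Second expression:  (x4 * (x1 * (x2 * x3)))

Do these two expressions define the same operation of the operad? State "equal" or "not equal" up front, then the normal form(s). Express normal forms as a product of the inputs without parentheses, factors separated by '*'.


equal: each reduces to x4 * x1 * x2 * x3


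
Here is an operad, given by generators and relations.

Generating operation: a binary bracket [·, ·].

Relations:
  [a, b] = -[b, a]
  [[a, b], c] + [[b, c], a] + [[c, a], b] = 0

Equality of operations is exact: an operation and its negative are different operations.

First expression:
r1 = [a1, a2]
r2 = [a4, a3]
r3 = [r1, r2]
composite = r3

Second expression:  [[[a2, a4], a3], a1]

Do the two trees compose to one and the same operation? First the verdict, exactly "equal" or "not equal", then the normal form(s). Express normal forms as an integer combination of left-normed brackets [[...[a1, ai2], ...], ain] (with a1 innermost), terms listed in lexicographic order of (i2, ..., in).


The first composite normalizes to -[[[a1, a2], a3], a4] + [[[a1, a2], a4], a3]
The second composite normalizes to -[[[a1, a2], a4], a3] + [[[a1, a3], a2], a4] - [[[a1, a3], a4], a2] + [[[a1, a4], a2], a3]
Distinct normal forms: not equal.

not equal — first -[[[a1, a2], a3], a4] + [[[a1, a2], a4], a3], second -[[[a1, a2], a4], a3] + [[[a1, a3], a2], a4] - [[[a1, a3], a4], a2] + [[[a1, a4], a2], a3]


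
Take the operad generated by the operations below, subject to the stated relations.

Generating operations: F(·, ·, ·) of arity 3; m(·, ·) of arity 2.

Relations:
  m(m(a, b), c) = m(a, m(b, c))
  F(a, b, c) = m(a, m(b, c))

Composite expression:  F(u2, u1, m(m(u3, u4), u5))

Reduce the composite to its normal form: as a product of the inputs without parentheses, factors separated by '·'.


u2 · u1 · u3 · u4 · u5

Under associativity of F, the answer is the u's in reading order.
m(u3, u4) linearizes to u3 · u4
m(m(u3, u4), u5) linearizes to u3 · u4 · u5
F(u2, u1, m(m(u3, u4), u5)) linearizes to u2 · u1 · u3 · u4 · u5


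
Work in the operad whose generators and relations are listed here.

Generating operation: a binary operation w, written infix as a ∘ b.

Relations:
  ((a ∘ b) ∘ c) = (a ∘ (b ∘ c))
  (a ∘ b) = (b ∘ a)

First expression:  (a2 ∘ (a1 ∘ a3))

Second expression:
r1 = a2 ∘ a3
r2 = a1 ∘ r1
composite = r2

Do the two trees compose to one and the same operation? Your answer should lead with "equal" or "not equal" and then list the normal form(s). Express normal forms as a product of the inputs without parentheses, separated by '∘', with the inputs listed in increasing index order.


equal; the common form is a1 ∘ a2 ∘ a3

Normal form of the first expression: a1 ∘ a2 ∘ a3
Normal form of the second expression: a1 ∘ a2 ∘ a3
Same normal form: equal.


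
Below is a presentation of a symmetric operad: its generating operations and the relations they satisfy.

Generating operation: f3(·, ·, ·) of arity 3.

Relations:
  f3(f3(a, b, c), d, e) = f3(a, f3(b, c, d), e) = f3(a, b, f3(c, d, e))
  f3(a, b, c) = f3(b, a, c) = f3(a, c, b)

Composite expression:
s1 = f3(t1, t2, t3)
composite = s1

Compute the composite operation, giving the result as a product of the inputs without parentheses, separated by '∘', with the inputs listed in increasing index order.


t1 ∘ t2 ∘ t3


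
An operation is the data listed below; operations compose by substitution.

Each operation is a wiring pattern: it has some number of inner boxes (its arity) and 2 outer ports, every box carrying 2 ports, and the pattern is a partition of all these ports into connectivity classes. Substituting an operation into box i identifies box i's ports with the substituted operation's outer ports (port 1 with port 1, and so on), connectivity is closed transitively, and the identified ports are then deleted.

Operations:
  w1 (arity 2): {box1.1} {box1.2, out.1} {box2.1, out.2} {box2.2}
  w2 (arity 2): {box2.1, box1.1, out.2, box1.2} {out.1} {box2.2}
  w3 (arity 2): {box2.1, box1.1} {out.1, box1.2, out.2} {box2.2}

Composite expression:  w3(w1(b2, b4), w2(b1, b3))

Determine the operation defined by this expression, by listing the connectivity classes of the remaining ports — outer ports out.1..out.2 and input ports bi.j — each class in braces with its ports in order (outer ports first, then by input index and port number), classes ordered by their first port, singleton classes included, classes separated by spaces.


{out.1, out.2, b4.1} {b1.1, b1.2, b3.1} {b2.1} {b2.2} {b3.2} {b4.2}

After gluing at w3, chains via deleted ports link the b-ports.
w1 over (b2, b4) gives {out.1, b2.2} {out.2, b4.1} {b2.1} {b4.2}, out.j being that stage's outer ports
w2 over (b1, b3) gives {out.1} {out.2, b1.1, b1.2, b3.1} {b3.2}, out.j being that stage's outer ports
w3 over (b2, b4, b1, b3) gives {out.1, out.2, b4.1} {b1.1, b1.2, b3.1} {b2.1} {b2.2} {b3.2} {b4.2}, out.j being that stage's outer ports


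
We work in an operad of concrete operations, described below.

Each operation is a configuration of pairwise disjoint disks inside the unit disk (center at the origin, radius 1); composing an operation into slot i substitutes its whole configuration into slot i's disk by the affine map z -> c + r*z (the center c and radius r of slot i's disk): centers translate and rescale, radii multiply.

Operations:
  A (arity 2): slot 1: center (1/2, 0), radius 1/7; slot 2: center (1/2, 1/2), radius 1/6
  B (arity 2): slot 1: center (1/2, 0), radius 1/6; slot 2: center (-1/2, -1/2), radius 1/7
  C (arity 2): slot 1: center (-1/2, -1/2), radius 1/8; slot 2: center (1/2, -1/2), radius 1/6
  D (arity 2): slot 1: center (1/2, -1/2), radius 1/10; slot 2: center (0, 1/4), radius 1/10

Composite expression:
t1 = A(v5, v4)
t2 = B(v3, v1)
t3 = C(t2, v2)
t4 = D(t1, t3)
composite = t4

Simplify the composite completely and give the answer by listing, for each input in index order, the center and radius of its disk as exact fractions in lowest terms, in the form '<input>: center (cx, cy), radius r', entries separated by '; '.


v1: center (-9/160, 31/160), radius 1/560; v2: center (1/20, 1/5), radius 1/60; v3: center (-7/160, 1/5), radius 1/480; v4: center (11/20, -9/20), radius 1/60; v5: center (11/20, -1/2), radius 1/70

Follow each v-input down from D: c' goes to c + r*c', radius to r*r'.
for v5, the 2-step affine chain lands on center (11/20, -1/2), radius 1/70
for v4, the 2-step affine chain lands on center (11/20, -9/20), radius 1/60
for v3, the 3-step affine chain lands on center (-7/160, 1/5), radius 1/480
for v1, the 3-step affine chain lands on center (-9/160, 31/160), radius 1/560
for v2, the 2-step affine chain lands on center (1/20, 1/5), radius 1/60


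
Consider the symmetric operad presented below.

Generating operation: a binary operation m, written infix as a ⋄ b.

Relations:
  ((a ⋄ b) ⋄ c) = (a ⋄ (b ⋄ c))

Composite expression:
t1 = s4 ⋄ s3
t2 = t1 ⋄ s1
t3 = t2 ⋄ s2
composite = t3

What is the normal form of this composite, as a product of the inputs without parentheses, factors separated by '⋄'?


The m-tree's shape is irrelevant; the s-reading-order decides.
(s4 ⋄ s3) collapses to s4 ⋄ s3
((s4 ⋄ s3) ⋄ s1) collapses to s4 ⋄ s3 ⋄ s1
(((s4 ⋄ s3) ⋄ s1) ⋄ s2) collapses to s4 ⋄ s3 ⋄ s1 ⋄ s2

s4 ⋄ s3 ⋄ s1 ⋄ s2


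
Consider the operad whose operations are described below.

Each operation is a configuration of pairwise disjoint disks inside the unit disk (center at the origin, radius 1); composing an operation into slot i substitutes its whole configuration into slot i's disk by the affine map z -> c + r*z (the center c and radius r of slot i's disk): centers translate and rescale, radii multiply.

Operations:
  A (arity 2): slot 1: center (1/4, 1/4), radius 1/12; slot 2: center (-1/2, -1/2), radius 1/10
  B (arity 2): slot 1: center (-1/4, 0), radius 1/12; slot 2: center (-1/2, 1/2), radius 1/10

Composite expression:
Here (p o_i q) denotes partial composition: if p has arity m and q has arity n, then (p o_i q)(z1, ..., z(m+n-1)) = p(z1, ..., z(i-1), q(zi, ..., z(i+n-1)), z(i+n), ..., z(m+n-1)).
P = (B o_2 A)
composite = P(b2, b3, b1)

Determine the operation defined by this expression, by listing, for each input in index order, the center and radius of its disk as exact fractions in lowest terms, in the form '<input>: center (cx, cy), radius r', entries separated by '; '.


b1: center (-11/20, 9/20), radius 1/100; b2: center (-1/4, 0), radius 1/12; b3: center (-19/40, 21/40), radius 1/120

Only the slot chain above each b matters under B; compose those maps.
input b2: applying the 1 nested substitution gives center (-1/4, 0), radius 1/12
input b3: applying the 2 nested substitutions gives center (-19/40, 21/40), radius 1/120
input b1: applying the 2 nested substitutions gives center (-11/20, 9/20), radius 1/100


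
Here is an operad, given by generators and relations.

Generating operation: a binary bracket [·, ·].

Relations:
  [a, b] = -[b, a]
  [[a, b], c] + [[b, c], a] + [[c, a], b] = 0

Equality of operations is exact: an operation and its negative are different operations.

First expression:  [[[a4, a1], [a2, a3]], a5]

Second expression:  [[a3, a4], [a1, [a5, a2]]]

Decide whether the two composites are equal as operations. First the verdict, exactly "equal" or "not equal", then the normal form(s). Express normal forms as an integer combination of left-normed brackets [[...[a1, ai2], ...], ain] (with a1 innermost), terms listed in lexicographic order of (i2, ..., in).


not equal; first: -[[[[a1, a4], a2], a3], a5] + [[[[a1, a4], a3], a2], a5]; second: [[[[a1, a2], a5], a3], a4] - [[[[a1, a2], a5], a4], a3] - [[[[a1, a5], a2], a3], a4] + [[[[a1, a5], a2], a4], a3]

In normal form, the first expression is -[[[[a1, a4], a2], a3], a5] + [[[[a1, a4], a3], a2], a5]
In normal form, the second expression is [[[[a1, a2], a5], a3], a4] - [[[[a1, a2], a5], a4], a3] - [[[[a1, a5], a2], a3], a4] + [[[[a1, a5], a2], a4], a3]
Different reductions; not equal.


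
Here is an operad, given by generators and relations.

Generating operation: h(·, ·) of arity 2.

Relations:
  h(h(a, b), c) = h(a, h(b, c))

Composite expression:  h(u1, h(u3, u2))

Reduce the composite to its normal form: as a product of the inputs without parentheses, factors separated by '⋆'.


Every regrouping of h is equal, so read the u-inputs in written order.
h(u3, u2) linearizes to u3 ⋆ u2
h(u1, h(u3, u2)) linearizes to u1 ⋆ u3 ⋆ u2

u1 ⋆ u3 ⋆ u2


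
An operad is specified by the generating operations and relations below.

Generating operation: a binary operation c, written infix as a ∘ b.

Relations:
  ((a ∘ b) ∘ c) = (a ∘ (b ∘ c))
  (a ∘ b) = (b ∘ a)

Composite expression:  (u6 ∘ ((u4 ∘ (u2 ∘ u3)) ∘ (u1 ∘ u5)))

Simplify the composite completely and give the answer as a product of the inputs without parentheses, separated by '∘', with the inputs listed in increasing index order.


u1 ∘ u2 ∘ u3 ∘ u4 ∘ u5 ∘ u6

Shape and order are irrelevant to c; the u-input set decides.
(u2 ∘ u3) linearizes to u2 ∘ u3
(u4 ∘ (u2 ∘ u3)) linearizes to u4 ∘ u2 ∘ u3
(u1 ∘ u5) linearizes to u1 ∘ u5
((u4 ∘ (u2 ∘ u3)) ∘ (u1 ∘ u5)) linearizes to u4 ∘ u2 ∘ u3 ∘ u1 ∘ u5
(u6 ∘ ((u4 ∘ (u2 ∘ u3)) ∘ (u1 ∘ u5))) linearizes to u6 ∘ u4 ∘ u2 ∘ u3 ∘ u1 ∘ u5
putting the inputs in ascending order: u1 ∘ u2 ∘ u3 ∘ u4 ∘ u5 ∘ u6


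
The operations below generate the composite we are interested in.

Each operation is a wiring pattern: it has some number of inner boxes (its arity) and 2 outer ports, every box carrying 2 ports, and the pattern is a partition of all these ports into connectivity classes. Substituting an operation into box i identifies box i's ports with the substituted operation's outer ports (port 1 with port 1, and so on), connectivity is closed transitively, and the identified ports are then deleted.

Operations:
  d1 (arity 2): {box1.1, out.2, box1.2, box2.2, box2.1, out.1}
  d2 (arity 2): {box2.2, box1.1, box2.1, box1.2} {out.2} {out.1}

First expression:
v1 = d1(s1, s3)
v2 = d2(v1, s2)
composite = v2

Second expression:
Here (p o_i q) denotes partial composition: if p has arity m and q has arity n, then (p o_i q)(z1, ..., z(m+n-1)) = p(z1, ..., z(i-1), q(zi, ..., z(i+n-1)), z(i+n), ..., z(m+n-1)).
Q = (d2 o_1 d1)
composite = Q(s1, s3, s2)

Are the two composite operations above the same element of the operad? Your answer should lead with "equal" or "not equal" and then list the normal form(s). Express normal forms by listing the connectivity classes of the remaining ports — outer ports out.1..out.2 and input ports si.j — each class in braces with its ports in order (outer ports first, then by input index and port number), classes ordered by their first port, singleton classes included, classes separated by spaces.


equal — both sides give {out.1} {out.2} {s1.1, s1.2, s2.1, s2.2, s3.1, s3.2}


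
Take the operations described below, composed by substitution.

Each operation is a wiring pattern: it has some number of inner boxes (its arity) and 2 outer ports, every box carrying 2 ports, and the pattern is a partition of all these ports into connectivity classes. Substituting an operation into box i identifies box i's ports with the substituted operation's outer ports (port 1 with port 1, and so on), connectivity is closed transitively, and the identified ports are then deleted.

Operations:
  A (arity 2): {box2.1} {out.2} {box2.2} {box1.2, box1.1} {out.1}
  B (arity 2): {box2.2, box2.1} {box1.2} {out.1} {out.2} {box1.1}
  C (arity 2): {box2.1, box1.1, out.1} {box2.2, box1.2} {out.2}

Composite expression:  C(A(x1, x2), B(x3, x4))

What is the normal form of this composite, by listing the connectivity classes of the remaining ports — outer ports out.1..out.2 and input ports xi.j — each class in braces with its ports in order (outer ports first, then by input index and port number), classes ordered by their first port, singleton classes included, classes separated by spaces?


{out.1} {out.2} {x1.1, x1.2} {x2.1} {x2.2} {x3.1} {x3.2} {x4.1, x4.2}

Reachability decides: close wires over C-identified ports.
the subtree at A composes to {out.1} {out.2} {x1.1, x1.2} {x2.1} {x2.2} on (x1, x2); out.j = own outer ports
the subtree at B composes to {out.1} {out.2} {x3.1} {x3.2} {x4.1, x4.2} on (x3, x4); out.j = own outer ports
the subtree at C composes to {out.1} {out.2} {x1.1, x1.2} {x2.1} {x2.2} {x3.1} {x3.2} {x4.1, x4.2} on (x1, x2, x3, x4); out.j = own outer ports


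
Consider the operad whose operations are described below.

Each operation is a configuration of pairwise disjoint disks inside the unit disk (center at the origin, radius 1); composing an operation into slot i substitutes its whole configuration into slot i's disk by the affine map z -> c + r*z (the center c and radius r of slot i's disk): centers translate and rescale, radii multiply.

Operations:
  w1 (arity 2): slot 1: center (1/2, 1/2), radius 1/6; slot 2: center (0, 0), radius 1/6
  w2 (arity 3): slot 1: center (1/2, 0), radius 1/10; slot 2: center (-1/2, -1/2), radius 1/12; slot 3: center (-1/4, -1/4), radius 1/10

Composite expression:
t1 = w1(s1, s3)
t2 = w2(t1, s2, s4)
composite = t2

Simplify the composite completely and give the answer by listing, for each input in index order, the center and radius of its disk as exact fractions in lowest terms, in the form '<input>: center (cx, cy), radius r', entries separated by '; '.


s1: center (11/20, 1/20), radius 1/60; s2: center (-1/2, -1/2), radius 1/12; s3: center (1/2, 0), radius 1/60; s4: center (-1/4, -1/4), radius 1/10

Only the slot chain above each s matters under w2; compose those maps.
input s1: applying the 2 nested substitutions gives center (11/20, 1/20), radius 1/60
input s3: applying the 2 nested substitutions gives center (1/2, 0), radius 1/60
input s2: applying the 1 nested substitution gives center (-1/2, -1/2), radius 1/12
input s4: applying the 1 nested substitution gives center (-1/4, -1/4), radius 1/10


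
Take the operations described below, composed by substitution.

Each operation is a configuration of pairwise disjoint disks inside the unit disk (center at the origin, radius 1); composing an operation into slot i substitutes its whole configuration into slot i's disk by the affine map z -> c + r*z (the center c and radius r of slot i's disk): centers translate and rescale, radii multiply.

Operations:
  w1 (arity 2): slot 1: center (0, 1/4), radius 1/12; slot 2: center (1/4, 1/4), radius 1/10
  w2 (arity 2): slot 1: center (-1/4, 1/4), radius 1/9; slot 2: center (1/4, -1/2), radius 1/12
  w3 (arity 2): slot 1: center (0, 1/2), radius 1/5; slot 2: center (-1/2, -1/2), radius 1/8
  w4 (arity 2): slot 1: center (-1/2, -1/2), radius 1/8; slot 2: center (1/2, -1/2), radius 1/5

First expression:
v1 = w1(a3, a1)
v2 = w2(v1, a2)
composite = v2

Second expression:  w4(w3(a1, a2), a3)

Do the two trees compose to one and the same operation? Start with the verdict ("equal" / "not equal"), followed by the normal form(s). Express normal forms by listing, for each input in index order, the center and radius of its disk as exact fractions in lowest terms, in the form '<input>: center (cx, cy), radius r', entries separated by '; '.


The first expression reduces to a1: center (-2/9, 5/18), radius 1/90; a2: center (1/4, -1/2), radius 1/12; a3: center (-1/4, 5/18), radius 1/108
The second expression reduces to a1: center (-1/2, -7/16), radius 1/40; a2: center (-9/16, -9/16), radius 1/64; a3: center (1/2, -1/2), radius 1/5
The normal forms differ: not equal.

not equal; the first gives a1: center (-2/9, 5/18), radius 1/90; a2: center (1/4, -1/2), radius 1/12; a3: center (-1/4, 5/18), radius 1/108 and the second a1: center (-1/2, -7/16), radius 1/40; a2: center (-9/16, -9/16), radius 1/64; a3: center (1/2, -1/2), radius 1/5


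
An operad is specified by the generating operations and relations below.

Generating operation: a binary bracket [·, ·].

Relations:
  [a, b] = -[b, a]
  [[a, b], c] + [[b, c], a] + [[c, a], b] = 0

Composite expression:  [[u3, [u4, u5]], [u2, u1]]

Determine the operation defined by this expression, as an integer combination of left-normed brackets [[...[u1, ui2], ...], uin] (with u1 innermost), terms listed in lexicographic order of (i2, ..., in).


[[[[u1, u2], u3], u4], u5] - [[[[u1, u2], u3], u5], u4] - [[[[u1, u2], u4], u5], u3] + [[[[u1, u2], u5], u4], u3]

Expand each bracket as ab - ba; the u1-initial words give the coefficients.
Composite bracket: [[u3, [u4, u5]], [u2, u1]]
Applying ab - ba throughout gives 16 signed words (2^4 = 16).
Only words starting with u1 matter:
  u1u2u3u4u5 (sign +1) contributes +[[[[u1, u2], u3], u4], u5]
  u1u2u3u5u4 (sign -1) contributes -[[[[u1, u2], u3], u5], u4]
  u1u2u4u5u3 (sign -1) contributes -[[[[u1, u2], u4], u5], u3]
  u1u2u5u4u3 (sign +1) contributes +[[[[u1, u2], u5], u4], u3]


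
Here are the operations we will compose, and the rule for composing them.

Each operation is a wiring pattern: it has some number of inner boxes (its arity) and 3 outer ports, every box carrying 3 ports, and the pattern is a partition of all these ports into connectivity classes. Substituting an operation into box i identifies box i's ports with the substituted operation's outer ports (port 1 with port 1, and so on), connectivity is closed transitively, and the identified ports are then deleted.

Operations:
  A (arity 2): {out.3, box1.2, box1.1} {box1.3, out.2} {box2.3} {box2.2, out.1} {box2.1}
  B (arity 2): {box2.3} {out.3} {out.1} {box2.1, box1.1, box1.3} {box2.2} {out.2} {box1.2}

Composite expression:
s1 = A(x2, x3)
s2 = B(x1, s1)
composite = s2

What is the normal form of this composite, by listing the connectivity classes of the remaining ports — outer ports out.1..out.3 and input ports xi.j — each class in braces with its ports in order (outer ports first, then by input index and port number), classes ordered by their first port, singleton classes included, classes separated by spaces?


{out.1} {out.2} {out.3} {x1.1, x1.3, x3.2} {x1.2} {x2.1, x2.2} {x2.3} {x3.1} {x3.3}

Treat the ports identified at B as solder joints: merge, then drop.
A over (x2, x3) gives {out.1, x3.2} {out.2, x2.3} {out.3, x2.1, x2.2} {x3.1} {x3.3}, out.j being that stage's outer ports
B over (x1, x2, x3) gives {out.1} {out.2} {out.3} {x1.1, x1.3, x3.2} {x1.2} {x2.1, x2.2} {x2.3} {x3.1} {x3.3}, out.j being that stage's outer ports


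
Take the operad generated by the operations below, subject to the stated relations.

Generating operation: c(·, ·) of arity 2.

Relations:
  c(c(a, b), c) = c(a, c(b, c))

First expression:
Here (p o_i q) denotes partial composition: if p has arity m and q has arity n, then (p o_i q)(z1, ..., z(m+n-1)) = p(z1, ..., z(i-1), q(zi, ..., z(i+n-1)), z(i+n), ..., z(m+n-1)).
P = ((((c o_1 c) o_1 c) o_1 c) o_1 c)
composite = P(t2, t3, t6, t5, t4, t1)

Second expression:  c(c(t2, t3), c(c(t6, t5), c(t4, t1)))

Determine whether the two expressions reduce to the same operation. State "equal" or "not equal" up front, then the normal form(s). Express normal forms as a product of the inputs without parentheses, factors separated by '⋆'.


equal — both sides give t2 ⋆ t3 ⋆ t6 ⋆ t5 ⋆ t4 ⋆ t1

Normal form of the first expression: t2 ⋆ t3 ⋆ t6 ⋆ t5 ⋆ t4 ⋆ t1
Normal form of the second expression: t2 ⋆ t3 ⋆ t6 ⋆ t5 ⋆ t4 ⋆ t1
Both agree, so they are equal.


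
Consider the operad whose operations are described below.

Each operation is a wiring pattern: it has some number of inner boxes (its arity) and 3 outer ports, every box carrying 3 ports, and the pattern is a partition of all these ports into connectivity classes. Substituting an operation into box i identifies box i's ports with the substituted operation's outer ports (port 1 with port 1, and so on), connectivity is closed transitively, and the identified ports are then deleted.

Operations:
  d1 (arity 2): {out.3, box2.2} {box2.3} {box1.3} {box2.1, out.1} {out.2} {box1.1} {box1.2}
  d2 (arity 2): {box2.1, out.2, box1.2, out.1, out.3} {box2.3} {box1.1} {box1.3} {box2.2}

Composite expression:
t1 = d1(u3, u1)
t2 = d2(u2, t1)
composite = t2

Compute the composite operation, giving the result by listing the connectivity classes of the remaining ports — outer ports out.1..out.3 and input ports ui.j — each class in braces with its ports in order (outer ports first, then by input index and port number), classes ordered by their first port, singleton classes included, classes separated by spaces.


{out.1, out.2, out.3, u1.1, u2.2} {u1.2} {u1.3} {u2.1} {u2.3} {u3.1} {u3.2} {u3.3}

Treat the ports identified at d2 as solder joints: merge, then drop.
composing d1 on (u3, u1), with out.j its own outer ports: {out.1, u1.1} {out.2} {out.3, u1.2} {u1.3} {u3.1} {u3.2} {u3.3}
composing d2 on (u2, u3, u1), with out.j its own outer ports: {out.1, out.2, out.3, u1.1, u2.2} {u1.2} {u1.3} {u2.1} {u2.3} {u3.1} {u3.2} {u3.3}


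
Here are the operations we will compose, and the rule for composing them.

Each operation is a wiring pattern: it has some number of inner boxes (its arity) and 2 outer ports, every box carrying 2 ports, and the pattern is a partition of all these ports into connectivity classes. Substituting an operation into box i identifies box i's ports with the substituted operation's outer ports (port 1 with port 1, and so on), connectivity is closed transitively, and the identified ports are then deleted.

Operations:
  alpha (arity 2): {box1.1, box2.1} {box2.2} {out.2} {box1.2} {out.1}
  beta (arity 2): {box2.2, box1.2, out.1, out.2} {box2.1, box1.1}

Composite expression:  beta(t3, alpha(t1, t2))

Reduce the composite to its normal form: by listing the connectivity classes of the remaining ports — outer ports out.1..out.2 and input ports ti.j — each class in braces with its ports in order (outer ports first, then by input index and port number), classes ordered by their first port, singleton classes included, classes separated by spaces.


{out.1, out.2, t3.2} {t1.1, t2.1} {t1.2} {t2.2} {t3.1}

Connectivity passes through glued beta-boundaries; trace each wire chain.
after alpha, the pattern on (t1, t2) reads {out.1} {out.2} {t1.1, t2.1} {t1.2} {t2.2} (out.j = its outer ports)
after beta, the pattern on (t3, t1, t2) reads {out.1, out.2, t3.2} {t1.1, t2.1} {t1.2} {t2.2} {t3.1} (out.j = its outer ports)


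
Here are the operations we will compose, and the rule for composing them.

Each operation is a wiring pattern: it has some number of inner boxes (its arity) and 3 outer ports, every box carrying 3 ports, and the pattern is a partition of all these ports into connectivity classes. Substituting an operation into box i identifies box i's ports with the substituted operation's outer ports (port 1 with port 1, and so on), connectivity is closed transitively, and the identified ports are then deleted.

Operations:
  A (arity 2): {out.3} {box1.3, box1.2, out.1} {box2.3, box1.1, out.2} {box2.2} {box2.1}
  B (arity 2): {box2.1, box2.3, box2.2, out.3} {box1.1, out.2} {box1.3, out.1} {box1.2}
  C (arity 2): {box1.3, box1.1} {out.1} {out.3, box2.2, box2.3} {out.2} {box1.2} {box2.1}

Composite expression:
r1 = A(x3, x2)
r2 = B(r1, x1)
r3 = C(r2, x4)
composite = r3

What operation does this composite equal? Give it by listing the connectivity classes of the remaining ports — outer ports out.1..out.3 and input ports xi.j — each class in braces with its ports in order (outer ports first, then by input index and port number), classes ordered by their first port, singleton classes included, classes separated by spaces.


{out.1} {out.2} {out.3, x4.2, x4.3} {x1.1, x1.2, x1.3} {x2.1} {x2.2} {x2.3, x3.1} {x3.2, x3.3} {x4.1}

Substituting into C glues patterns; closure does the rest.
through A, on inputs (x3, x2): {out.1, x3.2, x3.3} {out.2, x2.3, x3.1} {out.3} {x2.1} {x2.2} (out.j = stage outer ports)
through B, on inputs (x3, x2, x1): {out.1} {out.2, x3.2, x3.3} {out.3, x1.1, x1.2, x1.3} {x2.1} {x2.2} {x2.3, x3.1} (out.j = stage outer ports)
through C, on inputs (x3, x2, x1, x4): {out.1} {out.2} {out.3, x4.2, x4.3} {x1.1, x1.2, x1.3} {x2.1} {x2.2} {x2.3, x3.1} {x3.2, x3.3} {x4.1} (out.j = stage outer ports)


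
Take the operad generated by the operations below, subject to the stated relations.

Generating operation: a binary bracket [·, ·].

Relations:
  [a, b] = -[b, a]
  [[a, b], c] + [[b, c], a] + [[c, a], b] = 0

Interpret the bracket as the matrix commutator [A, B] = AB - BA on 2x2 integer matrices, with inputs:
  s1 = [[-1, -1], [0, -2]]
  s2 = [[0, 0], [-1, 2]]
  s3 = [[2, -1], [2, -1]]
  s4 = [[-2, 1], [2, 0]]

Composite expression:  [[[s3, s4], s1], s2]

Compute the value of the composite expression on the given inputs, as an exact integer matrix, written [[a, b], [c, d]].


[s3, s4] = [[-4, 1], [-10, 4]]
[[s3, s4], s1] = [[-10, 7], [-10, 10]]
[[[s3, s4], s1], s2] = [[-7, 14], [0, 7]]

[[-7, 14], [0, 7]]


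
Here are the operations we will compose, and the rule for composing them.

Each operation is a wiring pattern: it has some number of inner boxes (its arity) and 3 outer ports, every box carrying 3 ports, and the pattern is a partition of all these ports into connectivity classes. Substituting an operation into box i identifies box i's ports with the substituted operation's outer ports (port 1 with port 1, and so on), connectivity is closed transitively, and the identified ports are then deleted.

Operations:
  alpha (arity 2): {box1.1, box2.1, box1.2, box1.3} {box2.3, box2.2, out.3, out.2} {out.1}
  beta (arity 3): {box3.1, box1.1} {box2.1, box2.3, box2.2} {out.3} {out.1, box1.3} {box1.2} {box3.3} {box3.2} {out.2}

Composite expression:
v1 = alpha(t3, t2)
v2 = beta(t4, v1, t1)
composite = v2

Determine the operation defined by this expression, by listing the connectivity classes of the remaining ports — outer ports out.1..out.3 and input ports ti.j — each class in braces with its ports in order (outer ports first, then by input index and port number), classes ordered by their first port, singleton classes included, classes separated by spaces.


{out.1, t4.3} {out.2} {out.3} {t1.1, t4.1} {t1.2} {t1.3} {t2.1, t3.1, t3.2, t3.3} {t2.2, t2.3} {t4.2}

Substituting into beta glues patterns; closure does the rest.
through alpha, on inputs (t3, t2): {out.1} {out.2, out.3, t2.2, t2.3} {t2.1, t3.1, t3.2, t3.3} (out.j = stage outer ports)
through beta, on inputs (t4, t3, t2, t1): {out.1, t4.3} {out.2} {out.3} {t1.1, t4.1} {t1.2} {t1.3} {t2.1, t3.1, t3.2, t3.3} {t2.2, t2.3} {t4.2} (out.j = stage outer ports)
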